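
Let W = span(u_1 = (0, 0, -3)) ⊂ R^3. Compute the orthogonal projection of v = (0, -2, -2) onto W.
proj_W(v) = (0, 0, -2)

Set up U = [u_1 | ... | u_1] ∈ R^(3×1). The projector onto W = col(U) is P = U (U^T U)^(-1) U^T.
Compute U^T U =
  [9],
and U^T v = (6).
Solve U^T U · c = U^T v for the coefficients: c = (2/3). The projection is proj_W(v) = U c.
Check: (v - proj_W(v)) · u_1 = 0  (should be 0).
Result: proj_W(v) = (0, 0, -2).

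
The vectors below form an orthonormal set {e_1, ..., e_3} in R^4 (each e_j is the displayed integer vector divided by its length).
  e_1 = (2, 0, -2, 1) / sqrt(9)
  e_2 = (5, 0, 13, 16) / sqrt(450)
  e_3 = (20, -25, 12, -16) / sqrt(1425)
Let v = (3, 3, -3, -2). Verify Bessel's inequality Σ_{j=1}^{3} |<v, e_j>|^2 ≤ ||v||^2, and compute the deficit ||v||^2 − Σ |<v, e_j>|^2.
Σ |<v, e_j>|^2 = 55/3; ||v||^2 = 31; deficit = 38/3

Write each e_j = u_j / sqrt(<u_j, u_j>) where u_j is the displayed integer vector. Then <v, e_j> = <v, u_j> / sqrt(<u_j, u_j>), so |<v, e_j>|^2 = <v, u_j>^2 / <u_j, u_j>.
Coefficients: <v, e_1> = 10/sqrt(9), <v, e_2> = -56/sqrt(450), <v, e_3> = -19/sqrt(1425).
Square and sum: Σ |<v, e_j>|^2 = 55/3.
Compute ||v||^2 = v·v = 31.
Deficit = 31 − 55/3 = 38/3 ≥ 0, confirming Bessel's inequality. (The deficit equals ||v − Σ <v,e_j> e_j||^2, the squared distance from v to span{e_j}.)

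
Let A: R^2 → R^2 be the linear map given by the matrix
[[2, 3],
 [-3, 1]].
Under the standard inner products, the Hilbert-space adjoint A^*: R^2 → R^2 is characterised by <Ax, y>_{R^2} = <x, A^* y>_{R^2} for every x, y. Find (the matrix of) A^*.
A^* = A^T =
[[2, -3],
 [3, 1]]

For real matrices with standard dot products, the defining identity <Ax, y> = <x, A^* y> gives (Ax)^T y = x^T (A^*) y, i.e. x^T A^T y = x^T (A^*) y. Since this holds for all x, y, we must have A^* = A^T. Therefore
A^* =
[[2, -3],
 [3, 1]].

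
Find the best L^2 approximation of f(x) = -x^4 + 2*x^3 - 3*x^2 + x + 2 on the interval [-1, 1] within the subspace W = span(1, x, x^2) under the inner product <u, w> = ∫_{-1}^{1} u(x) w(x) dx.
g(x) = -27*x^2/7 + 11*x/5 + 73/35

The best approximation g ∈ W is the orthogonal projection of f onto W. Writing g = a_0 + a_1 x + a_2 x^2, the coefficients solve the normal equations G · a = b where
  G_{ij} = <φ_i, φ_j> and b_i = <f, φ_i>, with φ_0 = 1, φ_1 = x, φ_2 = x^2.
G =
  [2, 0, 2/3]
  [0, 2/3, 0]
  [2/3, 0, 2/5],
b = (8/5, 22/15, -16/105).
Solving gives a_0 = 73/35, a_1 = 11/5, a_2 = -27/7, so
  g(x) = -27*x^2/7 + 11*x/5 + 73/35.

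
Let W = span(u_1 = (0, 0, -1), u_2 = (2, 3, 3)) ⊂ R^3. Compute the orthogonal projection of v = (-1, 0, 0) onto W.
proj_W(v) = (-4/13, -6/13, 0)

Set up U = [u_1 | ... | u_2] ∈ R^(3×2). The projector onto W = col(U) is P = U (U^T U)^(-1) U^T.
Compute U^T U =
  [1, -3]
  [-3, 22],
and U^T v = (0, -2).
Solve U^T U · c = U^T v for the coefficients: c = (-6/13, -2/13). The projection is proj_W(v) = U c.
Check: (v - proj_W(v)) · u_1 = 0  (should be 0).
Check: (v - proj_W(v)) · u_2 = 0  (should be 0).
Result: proj_W(v) = (-4/13, -6/13, 0).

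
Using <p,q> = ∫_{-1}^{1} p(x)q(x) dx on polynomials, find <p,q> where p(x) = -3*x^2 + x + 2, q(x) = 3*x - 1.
<p,q> = 0

Expand the product: p(x)·q(x) = -9*x^3 + 6*x^2 + 5*x - 2.
∫_{-1}^{1} of each monomial x^k gives [2/(k+1) if k even, 0 if k odd]. Integrating term-by-term (or equivalently evaluating the antiderivative F(x) = -9*x^4/4 + 2*x^3 + 5*x^2/2 - 2*x at the endpoints):
  F(1) − F(−1) = 1/4 − (1/4) = 0.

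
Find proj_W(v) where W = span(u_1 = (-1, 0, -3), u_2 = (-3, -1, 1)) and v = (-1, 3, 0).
proj_W(v) = (-1/10, 0, -3/10)

Set up U = [u_1 | ... | u_2] ∈ R^(3×2). The projector onto W = col(U) is P = U (U^T U)^(-1) U^T.
Compute U^T U =
  [10, 0]
  [0, 11],
and U^T v = (1, 0).
Solve U^T U · c = U^T v for the coefficients: c = (1/10, 0). The projection is proj_W(v) = U c.
Check: (v - proj_W(v)) · u_1 = 0  (should be 0).
Check: (v - proj_W(v)) · u_2 = 0  (should be 0).
Result: proj_W(v) = (-1/10, 0, -3/10).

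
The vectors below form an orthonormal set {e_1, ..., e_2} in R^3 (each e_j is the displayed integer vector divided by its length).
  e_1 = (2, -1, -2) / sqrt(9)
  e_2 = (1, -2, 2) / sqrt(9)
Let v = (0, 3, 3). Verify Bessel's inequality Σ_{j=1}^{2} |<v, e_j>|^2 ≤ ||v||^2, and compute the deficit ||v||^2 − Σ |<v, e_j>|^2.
Σ |<v, e_j>|^2 = 9; ||v||^2 = 18; deficit = 9

Write each e_j = u_j / sqrt(<u_j, u_j>) where u_j is the displayed integer vector. Then <v, e_j> = <v, u_j> / sqrt(<u_j, u_j>), so |<v, e_j>|^2 = <v, u_j>^2 / <u_j, u_j>.
Coefficients: <v, e_1> = -9/sqrt(9), <v, e_2> = 0/sqrt(9).
Square and sum: Σ |<v, e_j>|^2 = 9.
Compute ||v||^2 = v·v = 18.
Deficit = 18 − 9 = 9 ≥ 0, confirming Bessel's inequality. (The deficit equals ||v − Σ <v,e_j> e_j||^2, the squared distance from v to span{e_j}.)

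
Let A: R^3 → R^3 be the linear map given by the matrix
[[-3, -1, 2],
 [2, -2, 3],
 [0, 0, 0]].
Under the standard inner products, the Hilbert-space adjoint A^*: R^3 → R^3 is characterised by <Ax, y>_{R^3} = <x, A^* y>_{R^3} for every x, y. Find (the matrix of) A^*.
A^* = A^T =
[[-3, 2, 0],
 [-1, -2, 0],
 [2, 3, 0]]

For real matrices with standard dot products, the defining identity <Ax, y> = <x, A^* y> gives (Ax)^T y = x^T (A^*) y, i.e. x^T A^T y = x^T (A^*) y. Since this holds for all x, y, we must have A^* = A^T. Therefore
A^* =
[[-3, 2, 0],
 [-1, -2, 0],
 [2, 3, 0]].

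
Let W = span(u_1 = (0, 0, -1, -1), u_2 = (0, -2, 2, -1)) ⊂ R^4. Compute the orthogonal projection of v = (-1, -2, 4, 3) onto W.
proj_W(v) = (0, -22/17, 76/17, 43/17)

Set up U = [u_1 | ... | u_2] ∈ R^(4×2). The projector onto W = col(U) is P = U (U^T U)^(-1) U^T.
Compute U^T U =
  [2, -1]
  [-1, 9],
and U^T v = (-7, 9).
Solve U^T U · c = U^T v for the coefficients: c = (-54/17, 11/17). The projection is proj_W(v) = U c.
Check: (v - proj_W(v)) · u_1 = 0  (should be 0).
Check: (v - proj_W(v)) · u_2 = 0  (should be 0).
Result: proj_W(v) = (0, -22/17, 76/17, 43/17).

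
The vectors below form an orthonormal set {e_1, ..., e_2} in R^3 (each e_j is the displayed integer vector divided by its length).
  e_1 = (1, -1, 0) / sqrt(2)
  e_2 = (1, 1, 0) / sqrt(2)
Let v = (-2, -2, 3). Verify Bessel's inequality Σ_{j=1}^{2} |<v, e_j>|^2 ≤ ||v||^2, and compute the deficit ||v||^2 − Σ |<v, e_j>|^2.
Σ |<v, e_j>|^2 = 8; ||v||^2 = 17; deficit = 9

Write each e_j = u_j / sqrt(<u_j, u_j>) where u_j is the displayed integer vector. Then <v, e_j> = <v, u_j> / sqrt(<u_j, u_j>), so |<v, e_j>|^2 = <v, u_j>^2 / <u_j, u_j>.
Coefficients: <v, e_1> = 0/sqrt(2), <v, e_2> = -4/sqrt(2).
Square and sum: Σ |<v, e_j>|^2 = 8.
Compute ||v||^2 = v·v = 17.
Deficit = 17 − 8 = 9 ≥ 0, confirming Bessel's inequality. (The deficit equals ||v − Σ <v,e_j> e_j||^2, the squared distance from v to span{e_j}.)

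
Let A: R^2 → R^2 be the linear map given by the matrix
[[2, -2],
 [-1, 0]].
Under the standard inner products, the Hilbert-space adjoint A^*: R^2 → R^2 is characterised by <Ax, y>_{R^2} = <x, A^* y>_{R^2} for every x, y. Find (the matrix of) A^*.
A^* = A^T =
[[2, -1],
 [-2, 0]]

For real matrices with standard dot products, the defining identity <Ax, y> = <x, A^* y> gives (Ax)^T y = x^T (A^*) y, i.e. x^T A^T y = x^T (A^*) y. Since this holds for all x, y, we must have A^* = A^T. Therefore
A^* =
[[2, -1],
 [-2, 0]].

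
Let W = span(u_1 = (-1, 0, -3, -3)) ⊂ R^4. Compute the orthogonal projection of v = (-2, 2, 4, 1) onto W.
proj_W(v) = (13/19, 0, 39/19, 39/19)

Set up U = [u_1 | ... | u_1] ∈ R^(4×1). The projector onto W = col(U) is P = U (U^T U)^(-1) U^T.
Compute U^T U =
  [19],
and U^T v = (-13).
Solve U^T U · c = U^T v for the coefficients: c = (-13/19). The projection is proj_W(v) = U c.
Check: (v - proj_W(v)) · u_1 = 0  (should be 0).
Result: proj_W(v) = (13/19, 0, 39/19, 39/19).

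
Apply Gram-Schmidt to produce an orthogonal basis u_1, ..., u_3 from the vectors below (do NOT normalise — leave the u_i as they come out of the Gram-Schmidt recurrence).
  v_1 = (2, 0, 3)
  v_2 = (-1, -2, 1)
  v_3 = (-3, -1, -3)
Orthogonal basis:
  u_1 = (2, 0, 3)
  u_2 = (-15/13, -2, 10/13)
  u_3 = (-6/77, 5/77, 4/77)

Apply the Gram-Schmidt recurrence
  u_1 = v_1
  u_i = v_i − Σ_{j<i} ((v_i · u_j) / (u_j · u_j)) · u_j.

Step by step this gives:
  u_1 = (2, 0, 3)
  u_2 = (-15/13, -2, 10/13)
  u_3 = (-6/77, 5/77, 4/77)

Orthogonality check:
  u_2 · u_1 = 0 (should be 0)
  u_3 · u_1 = 0 (should be 0)
  u_3 · u_2 = 0 (should be 0)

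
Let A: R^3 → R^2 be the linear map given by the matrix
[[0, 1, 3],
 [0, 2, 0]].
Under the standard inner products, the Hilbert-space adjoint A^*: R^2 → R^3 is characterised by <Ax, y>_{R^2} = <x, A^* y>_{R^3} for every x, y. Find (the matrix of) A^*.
A^* = A^T =
[[0, 0],
 [1, 2],
 [3, 0]]

For real matrices with standard dot products, the defining identity <Ax, y> = <x, A^* y> gives (Ax)^T y = x^T (A^*) y, i.e. x^T A^T y = x^T (A^*) y. Since this holds for all x, y, we must have A^* = A^T. Therefore
A^* =
[[0, 0],
 [1, 2],
 [3, 0]].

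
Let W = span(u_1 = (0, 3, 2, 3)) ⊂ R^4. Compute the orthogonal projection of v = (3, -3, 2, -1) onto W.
proj_W(v) = (0, -12/11, -8/11, -12/11)

Set up U = [u_1 | ... | u_1] ∈ R^(4×1). The projector onto W = col(U) is P = U (U^T U)^(-1) U^T.
Compute U^T U =
  [22],
and U^T v = (-8).
Solve U^T U · c = U^T v for the coefficients: c = (-4/11). The projection is proj_W(v) = U c.
Check: (v - proj_W(v)) · u_1 = 0  (should be 0).
Result: proj_W(v) = (0, -12/11, -8/11, -12/11).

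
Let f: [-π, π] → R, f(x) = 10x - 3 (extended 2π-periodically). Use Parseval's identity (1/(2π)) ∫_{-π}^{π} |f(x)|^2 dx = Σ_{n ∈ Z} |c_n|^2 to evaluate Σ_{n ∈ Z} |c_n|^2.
Σ |c_n|^2 = 100π^2/3 + 9

Expand and integrate term by term over [-π, π]:
  ∫ (10x)^2 dx = 100·(2π^3/3); ∫ 2·10·(-3)·x dx = 0 (odd integrand); ∫ (-3)^2 dx = 9·2π.
So (1/(2π)) ∫_{-π}^{π} (10x - 3)^2 dx = 100π^2/3 + 9 = 100π^2/3 + 9.
Parseval ⇒ Σ |c_n|^2 = 100π^2/3 + 9.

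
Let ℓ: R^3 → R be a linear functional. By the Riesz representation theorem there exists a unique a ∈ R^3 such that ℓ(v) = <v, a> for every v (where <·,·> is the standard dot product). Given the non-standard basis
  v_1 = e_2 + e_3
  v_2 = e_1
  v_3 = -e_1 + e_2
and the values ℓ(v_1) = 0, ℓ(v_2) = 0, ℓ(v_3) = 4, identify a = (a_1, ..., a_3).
a = (0, 4, -4)

Write a = (a_1, ..., a_3) in the standard basis. For each basis vector v_i, ℓ(v_i) = <v_i, a> is a linear equation in the a_j's. Collect the n equations into a matrix system V a = ℓ, where row i of V is v_i (expressed in the standard basis). Since V is invertible (lower-triangular with 1s on the diagonal, up to permutation), solve by back-substitution:
  V =
[[0, 1, 1],
 [1, 0, 0],
 [-1, 1, 0]]
  V a = (0, 0, 4)
Solving gives a = (0, 4, -4).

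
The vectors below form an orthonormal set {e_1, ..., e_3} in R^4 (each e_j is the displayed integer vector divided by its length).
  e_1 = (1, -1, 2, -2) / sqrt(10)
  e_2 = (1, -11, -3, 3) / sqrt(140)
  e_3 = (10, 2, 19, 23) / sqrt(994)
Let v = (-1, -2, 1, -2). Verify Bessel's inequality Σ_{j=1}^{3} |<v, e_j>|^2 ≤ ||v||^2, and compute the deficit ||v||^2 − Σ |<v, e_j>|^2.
Σ |<v, e_j>|^2 = 541/71; ||v||^2 = 10; deficit = 169/71

Write each e_j = u_j / sqrt(<u_j, u_j>) where u_j is the displayed integer vector. Then <v, e_j> = <v, u_j> / sqrt(<u_j, u_j>), so |<v, e_j>|^2 = <v, u_j>^2 / <u_j, u_j>.
Coefficients: <v, e_1> = 7/sqrt(10), <v, e_2> = 12/sqrt(140), <v, e_3> = -41/sqrt(994).
Square and sum: Σ |<v, e_j>|^2 = 541/71.
Compute ||v||^2 = v·v = 10.
Deficit = 10 − 541/71 = 169/71 ≥ 0, confirming Bessel's inequality. (The deficit equals ||v − Σ <v,e_j> e_j||^2, the squared distance from v to span{e_j}.)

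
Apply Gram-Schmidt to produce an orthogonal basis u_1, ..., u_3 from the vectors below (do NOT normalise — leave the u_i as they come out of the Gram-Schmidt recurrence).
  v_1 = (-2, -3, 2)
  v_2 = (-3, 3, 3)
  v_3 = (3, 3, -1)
Orthogonal basis:
  u_1 = (-2, -3, 2)
  u_2 = (-45/17, 60/17, 45/17)
  u_3 = (1, 0, 1)

Apply the Gram-Schmidt recurrence
  u_1 = v_1
  u_i = v_i − Σ_{j<i} ((v_i · u_j) / (u_j · u_j)) · u_j.

Step by step this gives:
  u_1 = (-2, -3, 2)
  u_2 = (-45/17, 60/17, 45/17)
  u_3 = (1, 0, 1)

Orthogonality check:
  u_2 · u_1 = 0 (should be 0)
  u_3 · u_1 = 0 (should be 0)
  u_3 · u_2 = 0 (should be 0)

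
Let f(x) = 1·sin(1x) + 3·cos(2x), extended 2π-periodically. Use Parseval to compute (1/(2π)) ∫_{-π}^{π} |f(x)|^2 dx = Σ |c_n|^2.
Σ |c_n|^2 = 5

Expand |f|^2 and use orthogonality of {sin(nx), cos(mx)} on [-π, π]:
  ∫_{-π}^{π} sin(nx)^2 dx = π, ∫ cos(mx)^2 dx = π, and cross terms integrate to 0.
So ∫_{-π}^{π} f(x)^2 dx = 1^2 · π + 3^2 · π = (1 + 9)π.
Divide by 2π: (1 + 9)/2 = 5.
By Parseval, this equals Σ |c_n|^2.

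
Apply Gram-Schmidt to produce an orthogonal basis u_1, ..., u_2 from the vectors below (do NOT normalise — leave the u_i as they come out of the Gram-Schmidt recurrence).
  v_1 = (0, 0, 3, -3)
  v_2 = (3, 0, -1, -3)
Orthogonal basis:
  u_1 = (0, 0, 3, -3)
  u_2 = (3, 0, -2, -2)

Apply the Gram-Schmidt recurrence
  u_1 = v_1
  u_i = v_i − Σ_{j<i} ((v_i · u_j) / (u_j · u_j)) · u_j.

Step by step this gives:
  u_1 = (0, 0, 3, -3)
  u_2 = (3, 0, -2, -2)

Orthogonality check:
  u_2 · u_1 = 0 (should be 0)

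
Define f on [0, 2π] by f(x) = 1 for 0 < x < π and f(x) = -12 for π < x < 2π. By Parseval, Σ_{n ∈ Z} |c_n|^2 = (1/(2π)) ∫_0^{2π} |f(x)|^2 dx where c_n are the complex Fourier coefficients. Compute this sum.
Σ |c_n|^2 = 145/2

Parseval equates the L^2 energy of f (normalised by 1/(2π)) with the ℓ^2 sum of its Fourier coefficients: (1/(2π)) ∫_0^{2π} |f|^2 = Σ |c_n|^2.
Compute the left side: (1/(2π)) [∫_0^π 1^2 dx + ∫_π^{2π} (-12)^2 dx] = (1/(2π)) · (1π + 144π) = (1 + 144)/2 = 145/2.
So Σ_{n ∈ Z} |c_n|^2 = 145/2.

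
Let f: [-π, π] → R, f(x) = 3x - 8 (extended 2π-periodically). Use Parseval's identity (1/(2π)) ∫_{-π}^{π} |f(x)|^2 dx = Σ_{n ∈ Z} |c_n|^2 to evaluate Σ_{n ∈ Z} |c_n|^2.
Σ |c_n|^2 = 3π^2 + 64

Expand and integrate term by term over [-π, π]:
  ∫ (3x)^2 dx = 9·(2π^3/3); ∫ 2·3·(-8)·x dx = 0 (odd integrand); ∫ (-8)^2 dx = 64·2π.
So (1/(2π)) ∫_{-π}^{π} (3x - 8)^2 dx = 9π^2/3 + 64 = 3π^2 + 64.
Parseval ⇒ Σ |c_n|^2 = 3π^2 + 64.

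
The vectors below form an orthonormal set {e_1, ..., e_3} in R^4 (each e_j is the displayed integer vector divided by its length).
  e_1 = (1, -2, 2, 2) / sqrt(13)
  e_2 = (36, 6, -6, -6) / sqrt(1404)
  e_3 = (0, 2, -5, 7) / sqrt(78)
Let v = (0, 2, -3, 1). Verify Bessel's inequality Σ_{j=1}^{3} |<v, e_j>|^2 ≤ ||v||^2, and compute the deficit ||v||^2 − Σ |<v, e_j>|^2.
Σ |<v, e_j>|^2 = 14; ||v||^2 = 14; deficit = 0

Write each e_j = u_j / sqrt(<u_j, u_j>) where u_j is the displayed integer vector. Then <v, e_j> = <v, u_j> / sqrt(<u_j, u_j>), so |<v, e_j>|^2 = <v, u_j>^2 / <u_j, u_j>.
Coefficients: <v, e_1> = -8/sqrt(13), <v, e_2> = 24/sqrt(1404), <v, e_3> = 26/sqrt(78).
Square and sum: Σ |<v, e_j>|^2 = 14.
Compute ||v||^2 = v·v = 14.
Deficit = 14 − 14 = 0 ≥ 0, confirming Bessel's inequality. (The deficit equals ||v − Σ <v,e_j> e_j||^2, the squared distance from v to span{e_j}.)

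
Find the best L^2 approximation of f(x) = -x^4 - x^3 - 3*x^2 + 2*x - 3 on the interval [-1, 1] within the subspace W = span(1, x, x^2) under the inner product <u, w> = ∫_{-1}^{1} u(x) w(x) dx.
g(x) = -27*x^2/7 + 7*x/5 - 102/35

The best approximation g ∈ W is the orthogonal projection of f onto W. Writing g = a_0 + a_1 x + a_2 x^2, the coefficients solve the normal equations G · a = b where
  G_{ij} = <φ_i, φ_j> and b_i = <f, φ_i>, with φ_0 = 1, φ_1 = x, φ_2 = x^2.
G =
  [2, 0, 2/3]
  [0, 2/3, 0]
  [2/3, 0, 2/5],
b = (-42/5, 14/15, -122/35).
Solving gives a_0 = -102/35, a_1 = 7/5, a_2 = -27/7, so
  g(x) = -27*x^2/7 + 7*x/5 - 102/35.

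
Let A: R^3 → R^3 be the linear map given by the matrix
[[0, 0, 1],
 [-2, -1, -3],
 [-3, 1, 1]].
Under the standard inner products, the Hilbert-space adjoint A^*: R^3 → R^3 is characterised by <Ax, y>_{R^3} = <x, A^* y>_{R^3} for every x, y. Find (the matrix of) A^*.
A^* = A^T =
[[0, -2, -3],
 [0, -1, 1],
 [1, -3, 1]]

For real matrices with standard dot products, the defining identity <Ax, y> = <x, A^* y> gives (Ax)^T y = x^T (A^*) y, i.e. x^T A^T y = x^T (A^*) y. Since this holds for all x, y, we must have A^* = A^T. Therefore
A^* =
[[0, -2, -3],
 [0, -1, 1],
 [1, -3, 1]].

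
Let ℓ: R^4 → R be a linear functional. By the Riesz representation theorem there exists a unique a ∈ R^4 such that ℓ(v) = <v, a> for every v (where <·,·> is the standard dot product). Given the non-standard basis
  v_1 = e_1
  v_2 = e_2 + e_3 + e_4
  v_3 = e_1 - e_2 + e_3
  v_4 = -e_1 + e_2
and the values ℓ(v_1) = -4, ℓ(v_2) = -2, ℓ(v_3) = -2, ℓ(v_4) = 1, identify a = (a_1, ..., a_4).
a = (-4, -3, -1, 2)

Write a = (a_1, ..., a_4) in the standard basis. For each basis vector v_i, ℓ(v_i) = <v_i, a> is a linear equation in the a_j's. Collect the n equations into a matrix system V a = ℓ, where row i of V is v_i (expressed in the standard basis). Since V is invertible (lower-triangular with 1s on the diagonal, up to permutation), solve by back-substitution:
  V =
[[1, 0, 0, 0],
 [0, 1, 1, 1],
 [1, -1, 1, 0],
 [-1, 1, 0, 0]]
  V a = (-4, -2, -2, 1)
Solving gives a = (-4, -3, -1, 2).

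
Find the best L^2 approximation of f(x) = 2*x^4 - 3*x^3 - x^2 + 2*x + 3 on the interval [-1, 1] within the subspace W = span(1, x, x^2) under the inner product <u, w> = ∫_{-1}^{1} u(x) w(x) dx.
g(x) = 5*x^2/7 + x/5 + 99/35

The best approximation g ∈ W is the orthogonal projection of f onto W. Writing g = a_0 + a_1 x + a_2 x^2, the coefficients solve the normal equations G · a = b where
  G_{ij} = <φ_i, φ_j> and b_i = <f, φ_i>, with φ_0 = 1, φ_1 = x, φ_2 = x^2.
G =
  [2, 0, 2/3]
  [0, 2/3, 0]
  [2/3, 0, 2/5],
b = (92/15, 2/15, 76/35).
Solving gives a_0 = 99/35, a_1 = 1/5, a_2 = 5/7, so
  g(x) = 5*x^2/7 + x/5 + 99/35.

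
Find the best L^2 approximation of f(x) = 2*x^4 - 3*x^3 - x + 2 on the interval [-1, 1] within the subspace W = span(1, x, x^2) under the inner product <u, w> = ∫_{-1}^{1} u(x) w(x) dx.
g(x) = 12*x^2/7 - 14*x/5 + 64/35

The best approximation g ∈ W is the orthogonal projection of f onto W. Writing g = a_0 + a_1 x + a_2 x^2, the coefficients solve the normal equations G · a = b where
  G_{ij} = <φ_i, φ_j> and b_i = <f, φ_i>, with φ_0 = 1, φ_1 = x, φ_2 = x^2.
G =
  [2, 0, 2/3]
  [0, 2/3, 0]
  [2/3, 0, 2/5],
b = (24/5, -28/15, 40/21).
Solving gives a_0 = 64/35, a_1 = -14/5, a_2 = 12/7, so
  g(x) = 12*x^2/7 - 14*x/5 + 64/35.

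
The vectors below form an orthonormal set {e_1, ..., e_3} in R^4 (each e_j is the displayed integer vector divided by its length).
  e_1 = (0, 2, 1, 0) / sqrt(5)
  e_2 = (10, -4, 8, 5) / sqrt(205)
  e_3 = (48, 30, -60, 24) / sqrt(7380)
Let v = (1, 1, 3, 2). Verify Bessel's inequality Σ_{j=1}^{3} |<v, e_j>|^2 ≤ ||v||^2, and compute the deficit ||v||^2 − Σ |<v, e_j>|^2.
Σ |<v, e_j>|^2 = 66/5; ||v||^2 = 15; deficit = 9/5

Write each e_j = u_j / sqrt(<u_j, u_j>) where u_j is the displayed integer vector. Then <v, e_j> = <v, u_j> / sqrt(<u_j, u_j>), so |<v, e_j>|^2 = <v, u_j>^2 / <u_j, u_j>.
Coefficients: <v, e_1> = 5/sqrt(5), <v, e_2> = 40/sqrt(205), <v, e_3> = -54/sqrt(7380).
Square and sum: Σ |<v, e_j>|^2 = 66/5.
Compute ||v||^2 = v·v = 15.
Deficit = 15 − 66/5 = 9/5 ≥ 0, confirming Bessel's inequality. (The deficit equals ||v − Σ <v,e_j> e_j||^2, the squared distance from v to span{e_j}.)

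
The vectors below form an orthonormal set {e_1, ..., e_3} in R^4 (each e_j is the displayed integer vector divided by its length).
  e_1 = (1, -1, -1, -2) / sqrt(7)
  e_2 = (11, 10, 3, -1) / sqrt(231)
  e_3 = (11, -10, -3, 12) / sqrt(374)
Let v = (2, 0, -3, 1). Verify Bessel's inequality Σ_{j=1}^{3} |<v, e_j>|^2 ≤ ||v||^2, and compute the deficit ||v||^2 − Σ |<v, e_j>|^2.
Σ |<v, e_j>|^2 = 233/34; ||v||^2 = 14; deficit = 243/34

Write each e_j = u_j / sqrt(<u_j, u_j>) where u_j is the displayed integer vector. Then <v, e_j> = <v, u_j> / sqrt(<u_j, u_j>), so |<v, e_j>|^2 = <v, u_j>^2 / <u_j, u_j>.
Coefficients: <v, e_1> = 3/sqrt(7), <v, e_2> = 12/sqrt(231), <v, e_3> = 43/sqrt(374).
Square and sum: Σ |<v, e_j>|^2 = 233/34.
Compute ||v||^2 = v·v = 14.
Deficit = 14 − 233/34 = 243/34 ≥ 0, confirming Bessel's inequality. (The deficit equals ||v − Σ <v,e_j> e_j||^2, the squared distance from v to span{e_j}.)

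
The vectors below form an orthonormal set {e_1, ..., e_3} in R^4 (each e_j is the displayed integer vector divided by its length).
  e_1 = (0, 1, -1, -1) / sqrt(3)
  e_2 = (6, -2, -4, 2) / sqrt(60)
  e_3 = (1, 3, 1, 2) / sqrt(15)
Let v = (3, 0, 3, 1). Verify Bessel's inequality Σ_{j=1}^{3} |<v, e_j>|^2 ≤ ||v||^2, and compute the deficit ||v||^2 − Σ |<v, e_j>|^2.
Σ |<v, e_j>|^2 = 32/3; ||v||^2 = 19; deficit = 25/3

Write each e_j = u_j / sqrt(<u_j, u_j>) where u_j is the displayed integer vector. Then <v, e_j> = <v, u_j> / sqrt(<u_j, u_j>), so |<v, e_j>|^2 = <v, u_j>^2 / <u_j, u_j>.
Coefficients: <v, e_1> = -4/sqrt(3), <v, e_2> = 8/sqrt(60), <v, e_3> = 8/sqrt(15).
Square and sum: Σ |<v, e_j>|^2 = 32/3.
Compute ||v||^2 = v·v = 19.
Deficit = 19 − 32/3 = 25/3 ≥ 0, confirming Bessel's inequality. (The deficit equals ||v − Σ <v,e_j> e_j||^2, the squared distance from v to span{e_j}.)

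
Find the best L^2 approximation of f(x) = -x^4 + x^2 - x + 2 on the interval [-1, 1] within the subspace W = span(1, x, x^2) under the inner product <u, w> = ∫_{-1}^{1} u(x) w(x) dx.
g(x) = x^2/7 - x + 73/35

The best approximation g ∈ W is the orthogonal projection of f onto W. Writing g = a_0 + a_1 x + a_2 x^2, the coefficients solve the normal equations G · a = b where
  G_{ij} = <φ_i, φ_j> and b_i = <f, φ_i>, with φ_0 = 1, φ_1 = x, φ_2 = x^2.
G =
  [2, 0, 2/3]
  [0, 2/3, 0]
  [2/3, 0, 2/5],
b = (64/15, -2/3, 152/105).
Solving gives a_0 = 73/35, a_1 = -1, a_2 = 1/7, so
  g(x) = x^2/7 - x + 73/35.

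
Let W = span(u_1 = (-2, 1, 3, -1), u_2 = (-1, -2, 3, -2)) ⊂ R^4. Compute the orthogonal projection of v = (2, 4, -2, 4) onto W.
proj_W(v) = (82/149, 584/149, -498/149, 416/149)

Set up U = [u_1 | ... | u_2] ∈ R^(4×2). The projector onto W = col(U) is P = U (U^T U)^(-1) U^T.
Compute U^T U =
  [15, 11]
  [11, 18],
and U^T v = (-10, -24).
Solve U^T U · c = U^T v for the coefficients: c = (84/149, -250/149). The projection is proj_W(v) = U c.
Check: (v - proj_W(v)) · u_1 = 0  (should be 0).
Check: (v - proj_W(v)) · u_2 = 0  (should be 0).
Result: proj_W(v) = (82/149, 584/149, -498/149, 416/149).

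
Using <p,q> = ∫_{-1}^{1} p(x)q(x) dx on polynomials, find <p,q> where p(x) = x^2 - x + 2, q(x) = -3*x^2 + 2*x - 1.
<p,q> = -56/5

Expand the product: p(x)·q(x) = -3*x^4 + 5*x^3 - 9*x^2 + 5*x - 2.
∫_{-1}^{1} of each monomial x^k gives [2/(k+1) if k even, 0 if k odd]. Integrating term-by-term (or equivalently evaluating the antiderivative F(x) = -3*x^5/5 + 5*x^4/4 - 3*x^3 + 5*x^2/2 - 2*x at the endpoints):
  F(1) − F(−1) = -37/20 − (187/20) = -56/5.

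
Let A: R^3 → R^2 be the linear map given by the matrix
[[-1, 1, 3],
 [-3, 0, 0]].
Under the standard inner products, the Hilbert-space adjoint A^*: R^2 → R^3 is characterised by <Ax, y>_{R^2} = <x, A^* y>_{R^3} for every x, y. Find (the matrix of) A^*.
A^* = A^T =
[[-1, -3],
 [1, 0],
 [3, 0]]

For real matrices with standard dot products, the defining identity <Ax, y> = <x, A^* y> gives (Ax)^T y = x^T (A^*) y, i.e. x^T A^T y = x^T (A^*) y. Since this holds for all x, y, we must have A^* = A^T. Therefore
A^* =
[[-1, -3],
 [1, 0],
 [3, 0]].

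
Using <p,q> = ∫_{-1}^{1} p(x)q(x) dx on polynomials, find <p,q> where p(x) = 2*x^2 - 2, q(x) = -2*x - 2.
<p,q> = 16/3

Expand the product: p(x)·q(x) = -4*x^3 - 4*x^2 + 4*x + 4.
∫_{-1}^{1} of each monomial x^k gives [2/(k+1) if k even, 0 if k odd]. Integrating term-by-term (or equivalently evaluating the antiderivative F(x) = -x^4 - 4*x^3/3 + 2*x^2 + 4*x at the endpoints):
  F(1) − F(−1) = 11/3 − (-5/3) = 16/3.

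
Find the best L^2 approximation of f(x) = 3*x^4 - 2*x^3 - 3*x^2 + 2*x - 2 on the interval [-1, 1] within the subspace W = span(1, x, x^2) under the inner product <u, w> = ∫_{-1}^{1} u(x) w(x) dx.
g(x) = -3*x^2/7 + 4*x/5 - 79/35

The best approximation g ∈ W is the orthogonal projection of f onto W. Writing g = a_0 + a_1 x + a_2 x^2, the coefficients solve the normal equations G · a = b where
  G_{ij} = <φ_i, φ_j> and b_i = <f, φ_i>, with φ_0 = 1, φ_1 = x, φ_2 = x^2.
G =
  [2, 0, 2/3]
  [0, 2/3, 0]
  [2/3, 0, 2/5],
b = (-24/5, 8/15, -176/105).
Solving gives a_0 = -79/35, a_1 = 4/5, a_2 = -3/7, so
  g(x) = -3*x^2/7 + 4*x/5 - 79/35.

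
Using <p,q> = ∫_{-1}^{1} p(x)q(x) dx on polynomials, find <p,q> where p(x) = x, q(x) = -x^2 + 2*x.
<p,q> = 4/3

Expand the product: p(x)·q(x) = -x^3 + 2*x^2.
∫_{-1}^{1} of each monomial x^k gives [2/(k+1) if k even, 0 if k odd]. Integrating term-by-term (or equivalently evaluating the antiderivative F(x) = -x^4/4 + 2*x^3/3 at the endpoints):
  F(1) − F(−1) = 5/12 − (-11/12) = 4/3.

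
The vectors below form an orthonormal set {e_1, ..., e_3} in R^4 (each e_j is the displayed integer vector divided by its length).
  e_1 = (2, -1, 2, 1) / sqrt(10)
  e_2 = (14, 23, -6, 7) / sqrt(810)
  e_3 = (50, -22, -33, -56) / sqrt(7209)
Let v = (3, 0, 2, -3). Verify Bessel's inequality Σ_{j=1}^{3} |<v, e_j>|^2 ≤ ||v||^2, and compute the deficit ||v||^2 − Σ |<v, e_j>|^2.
Σ |<v, e_j>|^2 = 1229/89; ||v||^2 = 22; deficit = 729/89

Write each e_j = u_j / sqrt(<u_j, u_j>) where u_j is the displayed integer vector. Then <v, e_j> = <v, u_j> / sqrt(<u_j, u_j>), so |<v, e_j>|^2 = <v, u_j>^2 / <u_j, u_j>.
Coefficients: <v, e_1> = 7/sqrt(10), <v, e_2> = 9/sqrt(810), <v, e_3> = 252/sqrt(7209).
Square and sum: Σ |<v, e_j>|^2 = 1229/89.
Compute ||v||^2 = v·v = 22.
Deficit = 22 − 1229/89 = 729/89 ≥ 0, confirming Bessel's inequality. (The deficit equals ||v − Σ <v,e_j> e_j||^2, the squared distance from v to span{e_j}.)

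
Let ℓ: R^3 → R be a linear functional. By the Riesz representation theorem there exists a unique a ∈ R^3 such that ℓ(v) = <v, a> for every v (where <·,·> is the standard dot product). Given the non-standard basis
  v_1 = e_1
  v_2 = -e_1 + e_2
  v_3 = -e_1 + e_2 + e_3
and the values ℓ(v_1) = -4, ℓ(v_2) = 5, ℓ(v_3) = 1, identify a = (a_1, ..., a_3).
a = (-4, 1, -4)

Write a = (a_1, ..., a_3) in the standard basis. For each basis vector v_i, ℓ(v_i) = <v_i, a> is a linear equation in the a_j's. Collect the n equations into a matrix system V a = ℓ, where row i of V is v_i (expressed in the standard basis). Since V is invertible (lower-triangular with 1s on the diagonal, up to permutation), solve by back-substitution:
  V =
[[1, 0, 0],
 [-1, 1, 0],
 [-1, 1, 1]]
  V a = (-4, 5, 1)
Solving gives a = (-4, 1, -4).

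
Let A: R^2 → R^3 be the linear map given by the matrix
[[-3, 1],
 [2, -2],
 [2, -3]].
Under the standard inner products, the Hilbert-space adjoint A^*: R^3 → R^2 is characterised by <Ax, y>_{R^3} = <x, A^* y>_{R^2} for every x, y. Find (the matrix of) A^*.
A^* = A^T =
[[-3, 2, 2],
 [1, -2, -3]]

For real matrices with standard dot products, the defining identity <Ax, y> = <x, A^* y> gives (Ax)^T y = x^T (A^*) y, i.e. x^T A^T y = x^T (A^*) y. Since this holds for all x, y, we must have A^* = A^T. Therefore
A^* =
[[-3, 2, 2],
 [1, -2, -3]].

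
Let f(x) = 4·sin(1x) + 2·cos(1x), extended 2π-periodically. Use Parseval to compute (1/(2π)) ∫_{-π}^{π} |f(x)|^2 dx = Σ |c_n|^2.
Σ |c_n|^2 = 10

Expand |f|^2 and use orthogonality of {sin(nx), cos(mx)} on [-π, π]:
  ∫_{-π}^{π} sin(nx)^2 dx = π, ∫ cos(mx)^2 dx = π, and cross terms integrate to 0.
So ∫_{-π}^{π} f(x)^2 dx = 4^2 · π + 2^2 · π = (16 + 4)π.
Divide by 2π: (16 + 4)/2 = 10.
By Parseval, this equals Σ |c_n|^2.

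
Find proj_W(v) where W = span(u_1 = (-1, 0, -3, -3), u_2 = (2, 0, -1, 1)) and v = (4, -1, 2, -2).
proj_W(v) = (76/55, 0, -2/11, 58/55)

Set up U = [u_1 | ... | u_2] ∈ R^(4×2). The projector onto W = col(U) is P = U (U^T U)^(-1) U^T.
Compute U^T U =
  [19, -2]
  [-2, 6],
and U^T v = (-4, 4).
Solve U^T U · c = U^T v for the coefficients: c = (-8/55, 34/55). The projection is proj_W(v) = U c.
Check: (v - proj_W(v)) · u_1 = 0  (should be 0).
Check: (v - proj_W(v)) · u_2 = 0  (should be 0).
Result: proj_W(v) = (76/55, 0, -2/11, 58/55).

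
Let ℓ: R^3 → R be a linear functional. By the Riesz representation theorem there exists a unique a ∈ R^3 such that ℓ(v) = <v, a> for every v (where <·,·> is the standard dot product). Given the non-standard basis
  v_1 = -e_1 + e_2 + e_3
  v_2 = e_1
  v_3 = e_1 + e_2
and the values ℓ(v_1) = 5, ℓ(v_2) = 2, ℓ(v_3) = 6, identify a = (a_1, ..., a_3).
a = (2, 4, 3)

Write a = (a_1, ..., a_3) in the standard basis. For each basis vector v_i, ℓ(v_i) = <v_i, a> is a linear equation in the a_j's. Collect the n equations into a matrix system V a = ℓ, where row i of V is v_i (expressed in the standard basis). Since V is invertible (lower-triangular with 1s on the diagonal, up to permutation), solve by back-substitution:
  V =
[[-1, 1, 1],
 [1, 0, 0],
 [1, 1, 0]]
  V a = (5, 2, 6)
Solving gives a = (2, 4, 3).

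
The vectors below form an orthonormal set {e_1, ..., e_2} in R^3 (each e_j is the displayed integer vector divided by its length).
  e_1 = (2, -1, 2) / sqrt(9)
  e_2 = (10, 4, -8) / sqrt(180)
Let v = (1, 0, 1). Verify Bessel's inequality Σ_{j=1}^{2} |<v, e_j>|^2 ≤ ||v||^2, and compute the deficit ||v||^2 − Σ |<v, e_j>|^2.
Σ |<v, e_j>|^2 = 9/5; ||v||^2 = 2; deficit = 1/5

Write each e_j = u_j / sqrt(<u_j, u_j>) where u_j is the displayed integer vector. Then <v, e_j> = <v, u_j> / sqrt(<u_j, u_j>), so |<v, e_j>|^2 = <v, u_j>^2 / <u_j, u_j>.
Coefficients: <v, e_1> = 4/sqrt(9), <v, e_2> = 2/sqrt(180).
Square and sum: Σ |<v, e_j>|^2 = 9/5.
Compute ||v||^2 = v·v = 2.
Deficit = 2 − 9/5 = 1/5 ≥ 0, confirming Bessel's inequality. (The deficit equals ||v − Σ <v,e_j> e_j||^2, the squared distance from v to span{e_j}.)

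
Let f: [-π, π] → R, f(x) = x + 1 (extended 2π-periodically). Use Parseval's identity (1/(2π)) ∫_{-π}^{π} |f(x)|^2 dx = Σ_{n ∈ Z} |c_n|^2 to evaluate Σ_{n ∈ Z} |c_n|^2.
Σ |c_n|^2 = π^2/3 + 1

Expand and integrate term by term over [-π, π]:
  ∫ (x)^2 dx = 1·(2π^3/3); ∫ 2·1·(1)·x dx = 0 (odd integrand); ∫ 1^2 dx = 1·2π.
So (1/(2π)) ∫_{-π}^{π} (x + 1)^2 dx = 1π^2/3 + 1 = π^2/3 + 1.
Parseval ⇒ Σ |c_n|^2 = π^2/3 + 1.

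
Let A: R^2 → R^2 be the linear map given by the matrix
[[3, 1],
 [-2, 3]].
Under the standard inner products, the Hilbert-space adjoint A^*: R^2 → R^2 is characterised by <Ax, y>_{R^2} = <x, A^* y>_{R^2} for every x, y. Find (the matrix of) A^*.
A^* = A^T =
[[3, -2],
 [1, 3]]

For real matrices with standard dot products, the defining identity <Ax, y> = <x, A^* y> gives (Ax)^T y = x^T (A^*) y, i.e. x^T A^T y = x^T (A^*) y. Since this holds for all x, y, we must have A^* = A^T. Therefore
A^* =
[[3, -2],
 [1, 3]].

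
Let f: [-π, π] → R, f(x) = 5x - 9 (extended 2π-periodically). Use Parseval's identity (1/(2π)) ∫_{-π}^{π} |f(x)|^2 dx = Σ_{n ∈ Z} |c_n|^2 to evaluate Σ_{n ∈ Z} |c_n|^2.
Σ |c_n|^2 = 25π^2/3 + 81

Expand and integrate term by term over [-π, π]:
  ∫ (5x)^2 dx = 25·(2π^3/3); ∫ 2·5·(-9)·x dx = 0 (odd integrand); ∫ (-9)^2 dx = 81·2π.
So (1/(2π)) ∫_{-π}^{π} (5x - 9)^2 dx = 25π^2/3 + 81 = 25π^2/3 + 81.
Parseval ⇒ Σ |c_n|^2 = 25π^2/3 + 81.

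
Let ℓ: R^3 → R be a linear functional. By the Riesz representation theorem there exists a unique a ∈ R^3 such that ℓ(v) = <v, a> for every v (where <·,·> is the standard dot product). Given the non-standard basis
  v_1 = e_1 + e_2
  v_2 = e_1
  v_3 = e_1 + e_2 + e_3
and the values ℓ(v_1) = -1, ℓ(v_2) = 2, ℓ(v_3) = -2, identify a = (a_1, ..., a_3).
a = (2, -3, -1)

Write a = (a_1, ..., a_3) in the standard basis. For each basis vector v_i, ℓ(v_i) = <v_i, a> is a linear equation in the a_j's. Collect the n equations into a matrix system V a = ℓ, where row i of V is v_i (expressed in the standard basis). Since V is invertible (lower-triangular with 1s on the diagonal, up to permutation), solve by back-substitution:
  V =
[[1, 1, 0],
 [1, 0, 0],
 [1, 1, 1]]
  V a = (-1, 2, -2)
Solving gives a = (2, -3, -1).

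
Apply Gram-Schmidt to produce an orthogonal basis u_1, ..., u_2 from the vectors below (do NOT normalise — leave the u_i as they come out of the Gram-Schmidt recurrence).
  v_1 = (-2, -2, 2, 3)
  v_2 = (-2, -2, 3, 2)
Orthogonal basis:
  u_1 = (-2, -2, 2, 3)
  u_2 = (-2/21, -2/21, 23/21, -6/7)

Apply the Gram-Schmidt recurrence
  u_1 = v_1
  u_i = v_i − Σ_{j<i} ((v_i · u_j) / (u_j · u_j)) · u_j.

Step by step this gives:
  u_1 = (-2, -2, 2, 3)
  u_2 = (-2/21, -2/21, 23/21, -6/7)

Orthogonality check:
  u_2 · u_1 = 0 (should be 0)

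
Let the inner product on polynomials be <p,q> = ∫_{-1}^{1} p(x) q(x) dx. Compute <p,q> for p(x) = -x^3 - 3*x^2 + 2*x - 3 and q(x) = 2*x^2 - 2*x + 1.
<p,q> = -244/15

Expand the product: p(x)·q(x) = -2*x^5 - 4*x^4 + 9*x^3 - 13*x^2 + 8*x - 3.
∫_{-1}^{1} of each monomial x^k gives [2/(k+1) if k even, 0 if k odd]. Integrating term-by-term (or equivalently evaluating the antiderivative F(x) = -x^6/3 - 4*x^5/5 + 9*x^4/4 - 13*x^3/3 + 4*x^2 - 3*x at the endpoints):
  F(1) − F(−1) = -133/60 − (281/20) = -244/15.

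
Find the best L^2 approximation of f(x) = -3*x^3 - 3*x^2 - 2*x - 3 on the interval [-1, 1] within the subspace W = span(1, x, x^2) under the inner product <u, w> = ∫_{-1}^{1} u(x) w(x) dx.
g(x) = -3*x^2 - 19*x/5 - 3

The best approximation g ∈ W is the orthogonal projection of f onto W. Writing g = a_0 + a_1 x + a_2 x^2, the coefficients solve the normal equations G · a = b where
  G_{ij} = <φ_i, φ_j> and b_i = <f, φ_i>, with φ_0 = 1, φ_1 = x, φ_2 = x^2.
G =
  [2, 0, 2/3]
  [0, 2/3, 0]
  [2/3, 0, 2/5],
b = (-8, -38/15, -16/5).
Solving gives a_0 = -3, a_1 = -19/5, a_2 = -3, so
  g(x) = -3*x^2 - 19*x/5 - 3.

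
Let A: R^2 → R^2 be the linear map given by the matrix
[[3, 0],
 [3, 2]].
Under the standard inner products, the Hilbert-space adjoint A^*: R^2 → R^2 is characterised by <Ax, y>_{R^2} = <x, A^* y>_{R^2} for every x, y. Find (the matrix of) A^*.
A^* = A^T =
[[3, 3],
 [0, 2]]

For real matrices with standard dot products, the defining identity <Ax, y> = <x, A^* y> gives (Ax)^T y = x^T (A^*) y, i.e. x^T A^T y = x^T (A^*) y. Since this holds for all x, y, we must have A^* = A^T. Therefore
A^* =
[[3, 3],
 [0, 2]].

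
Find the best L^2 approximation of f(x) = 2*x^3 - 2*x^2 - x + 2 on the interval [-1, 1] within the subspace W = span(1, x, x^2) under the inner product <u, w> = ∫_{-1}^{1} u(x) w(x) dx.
g(x) = -2*x^2 + x/5 + 2

The best approximation g ∈ W is the orthogonal projection of f onto W. Writing g = a_0 + a_1 x + a_2 x^2, the coefficients solve the normal equations G · a = b where
  G_{ij} = <φ_i, φ_j> and b_i = <f, φ_i>, with φ_0 = 1, φ_1 = x, φ_2 = x^2.
G =
  [2, 0, 2/3]
  [0, 2/3, 0]
  [2/3, 0, 2/5],
b = (8/3, 2/15, 8/15).
Solving gives a_0 = 2, a_1 = 1/5, a_2 = -2, so
  g(x) = -2*x^2 + x/5 + 2.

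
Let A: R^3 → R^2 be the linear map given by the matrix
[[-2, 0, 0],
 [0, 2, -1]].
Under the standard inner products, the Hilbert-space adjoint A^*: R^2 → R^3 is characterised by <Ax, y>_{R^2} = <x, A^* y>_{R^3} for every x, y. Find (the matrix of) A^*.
A^* = A^T =
[[-2, 0],
 [0, 2],
 [0, -1]]

For real matrices with standard dot products, the defining identity <Ax, y> = <x, A^* y> gives (Ax)^T y = x^T (A^*) y, i.e. x^T A^T y = x^T (A^*) y. Since this holds for all x, y, we must have A^* = A^T. Therefore
A^* =
[[-2, 0],
 [0, 2],
 [0, -1]].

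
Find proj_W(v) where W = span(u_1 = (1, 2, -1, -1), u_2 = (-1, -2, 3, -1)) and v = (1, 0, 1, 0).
proj_W(v) = (0, 0, 1/2, -1/2)

Set up U = [u_1 | ... | u_2] ∈ R^(4×2). The projector onto W = col(U) is P = U (U^T U)^(-1) U^T.
Compute U^T U =
  [7, -7]
  [-7, 15],
and U^T v = (0, 2).
Solve U^T U · c = U^T v for the coefficients: c = (1/4, 1/4). The projection is proj_W(v) = U c.
Check: (v - proj_W(v)) · u_1 = 0  (should be 0).
Check: (v - proj_W(v)) · u_2 = 0  (should be 0).
Result: proj_W(v) = (0, 0, 1/2, -1/2).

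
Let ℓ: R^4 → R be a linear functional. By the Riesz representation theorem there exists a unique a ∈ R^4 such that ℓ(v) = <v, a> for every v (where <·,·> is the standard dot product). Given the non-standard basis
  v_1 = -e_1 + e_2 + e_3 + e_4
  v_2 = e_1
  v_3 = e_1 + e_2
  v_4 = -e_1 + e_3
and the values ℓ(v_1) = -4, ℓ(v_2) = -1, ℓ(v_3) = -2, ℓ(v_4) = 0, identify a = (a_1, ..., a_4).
a = (-1, -1, -1, -3)

Write a = (a_1, ..., a_4) in the standard basis. For each basis vector v_i, ℓ(v_i) = <v_i, a> is a linear equation in the a_j's. Collect the n equations into a matrix system V a = ℓ, where row i of V is v_i (expressed in the standard basis). Since V is invertible (lower-triangular with 1s on the diagonal, up to permutation), solve by back-substitution:
  V =
[[-1, 1, 1, 1],
 [1, 0, 0, 0],
 [1, 1, 0, 0],
 [-1, 0, 1, 0]]
  V a = (-4, -1, -2, 0)
Solving gives a = (-1, -1, -1, -3).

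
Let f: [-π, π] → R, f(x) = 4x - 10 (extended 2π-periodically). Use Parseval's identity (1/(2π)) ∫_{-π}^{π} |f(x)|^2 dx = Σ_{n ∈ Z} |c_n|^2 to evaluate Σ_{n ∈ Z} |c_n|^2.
Σ |c_n|^2 = 16π^2/3 + 100

Expand and integrate term by term over [-π, π]:
  ∫ (4x)^2 dx = 16·(2π^3/3); ∫ 2·4·(-10)·x dx = 0 (odd integrand); ∫ (-10)^2 dx = 100·2π.
So (1/(2π)) ∫_{-π}^{π} (4x - 10)^2 dx = 16π^2/3 + 100 = 16π^2/3 + 100.
Parseval ⇒ Σ |c_n|^2 = 16π^2/3 + 100.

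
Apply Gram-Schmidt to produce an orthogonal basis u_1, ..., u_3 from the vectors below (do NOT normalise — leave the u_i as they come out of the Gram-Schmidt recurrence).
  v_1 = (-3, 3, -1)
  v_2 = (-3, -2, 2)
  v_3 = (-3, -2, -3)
Orthogonal basis:
  u_1 = (-3, 3, -1)
  u_2 = (-54/19, -41/19, 39/19)
  u_3 = (-150/161, -675/322, -1125/322)

Apply the Gram-Schmidt recurrence
  u_1 = v_1
  u_i = v_i − Σ_{j<i} ((v_i · u_j) / (u_j · u_j)) · u_j.

Step by step this gives:
  u_1 = (-3, 3, -1)
  u_2 = (-54/19, -41/19, 39/19)
  u_3 = (-150/161, -675/322, -1125/322)

Orthogonality check:
  u_2 · u_1 = 0 (should be 0)
  u_3 · u_1 = 0 (should be 0)
  u_3 · u_2 = 0 (should be 0)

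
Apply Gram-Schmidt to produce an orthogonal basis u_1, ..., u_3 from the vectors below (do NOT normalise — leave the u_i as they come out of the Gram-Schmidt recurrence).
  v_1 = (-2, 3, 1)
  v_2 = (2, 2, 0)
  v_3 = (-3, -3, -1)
Orthogonal basis:
  u_1 = (-2, 3, 1)
  u_2 = (16/7, 11/7, -1/7)
  u_3 = (-5/27, 5/27, -25/27)

Apply the Gram-Schmidt recurrence
  u_1 = v_1
  u_i = v_i − Σ_{j<i} ((v_i · u_j) / (u_j · u_j)) · u_j.

Step by step this gives:
  u_1 = (-2, 3, 1)
  u_2 = (16/7, 11/7, -1/7)
  u_3 = (-5/27, 5/27, -25/27)

Orthogonality check:
  u_2 · u_1 = 0 (should be 0)
  u_3 · u_1 = 0 (should be 0)
  u_3 · u_2 = 0 (should be 0)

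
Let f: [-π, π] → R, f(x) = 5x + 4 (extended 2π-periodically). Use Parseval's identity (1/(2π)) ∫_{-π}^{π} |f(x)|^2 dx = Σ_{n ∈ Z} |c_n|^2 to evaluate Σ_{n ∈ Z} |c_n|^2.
Σ |c_n|^2 = 25π^2/3 + 16

Expand and integrate term by term over [-π, π]:
  ∫ (5x)^2 dx = 25·(2π^3/3); ∫ 2·5·(4)·x dx = 0 (odd integrand); ∫ 4^2 dx = 16·2π.
So (1/(2π)) ∫_{-π}^{π} (5x + 4)^2 dx = 25π^2/3 + 16 = 25π^2/3 + 16.
Parseval ⇒ Σ |c_n|^2 = 25π^2/3 + 16.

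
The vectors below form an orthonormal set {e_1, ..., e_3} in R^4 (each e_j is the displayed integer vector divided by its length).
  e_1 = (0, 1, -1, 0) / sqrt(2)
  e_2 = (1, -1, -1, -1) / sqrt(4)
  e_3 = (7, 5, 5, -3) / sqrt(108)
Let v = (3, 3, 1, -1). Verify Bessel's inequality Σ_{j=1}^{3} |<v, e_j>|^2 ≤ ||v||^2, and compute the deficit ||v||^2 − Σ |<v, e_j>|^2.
Σ |<v, e_j>|^2 = 538/27; ||v||^2 = 20; deficit = 2/27

Write each e_j = u_j / sqrt(<u_j, u_j>) where u_j is the displayed integer vector. Then <v, e_j> = <v, u_j> / sqrt(<u_j, u_j>), so |<v, e_j>|^2 = <v, u_j>^2 / <u_j, u_j>.
Coefficients: <v, e_1> = 2/sqrt(2), <v, e_2> = 0/sqrt(4), <v, e_3> = 44/sqrt(108).
Square and sum: Σ |<v, e_j>|^2 = 538/27.
Compute ||v||^2 = v·v = 20.
Deficit = 20 − 538/27 = 2/27 ≥ 0, confirming Bessel's inequality. (The deficit equals ||v − Σ <v,e_j> e_j||^2, the squared distance from v to span{e_j}.)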